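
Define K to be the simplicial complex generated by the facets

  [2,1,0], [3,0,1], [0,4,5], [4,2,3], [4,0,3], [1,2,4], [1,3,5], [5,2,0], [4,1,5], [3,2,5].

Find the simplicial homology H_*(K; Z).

H_0 ≅ Z,  H_1 ≅ Z/2,  H_2 = 0.

Fix the vertex order 0 < 1 < 2 < 3 < 4 < 5 and write every simplex with vertices in increasing order. Then dim K = 2 and the simplices of K are:

  0-simplices (6): [0], [1], [2], [3], [4], [5]
  1-simplices (15): [0,1], [0,2], [0,3], [0,4], [0,5], [1,2], [1,3], [1,4], [1,5], [2,3], [2,4], [2,5], [3,4], [3,5], [4,5]
  2-simplices (10): [0,1,2], [0,1,3], [0,2,5], [0,3,4], [0,4,5], [1,2,4], [1,3,5], [1,4,5], [2,3,4], [2,3,5]

giving chain groups C_0 ≅ Z^6, C_1 ≅ Z^15, C_2 ≅ Z^10.

Boundary ∂_1: C_1 → C_0 maps an edge to its endpoints' difference, ∂[p,q] = q − p. For instance
  ∂[2,3] = [3] − [2].
The resulting 6×15 matrix has rank 5, and its Smith normal form has invariant factors (1,1,1,1,1).

Boundary ∂_2: C_2 → C_1 sends each 2-simplex [p,q,r] to [q,r] − [p,r] + [p,q]. For instance
  ∂[2,3,5] = [3,5] − [2,5] + [2,3],
  ∂[0,1,3] = [1,3] − [0,3] + [0,1].
The resulting 15×10 matrix has rank 10, and its Smith normal form has invariant factors (1,1,1,1,1,1,1,1,1,2).

Now H_k = ker ∂_k / im ∂_{k+1}, so:

  H_0: rank C_0 − rank ∂_1 = 6 − 5 = 1, and the invariant factors of ∂_1 are all 1, so H_0 = Z.
  H_1: rank ker ∂_1 − rank ∂_2 = (15 − 5) − 10 = 0, and ∂_2 has invariant factor 2 > 1, so H_1 = Z/2.
  H_2: rank ker ∂_2 − rank ∂_3 = (10 − 10) − 0 = 0, and there is no ∂_3, so H_2 = 0.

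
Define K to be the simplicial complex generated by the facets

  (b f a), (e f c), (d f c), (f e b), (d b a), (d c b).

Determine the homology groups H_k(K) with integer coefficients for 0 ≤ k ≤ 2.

Fix the vertex order a < b < c < d < e < f and write every simplex with vertices in increasing order. Then dim K = 2 and the simplices of K are:

  0-simplices (6): a, b, c, d, e, f
  1-simplices (12): ab, ad, af, bc, bd, be, bf, cd, ce, cf, df, ef
  2-simplices (6): abd, abf, bcd, bef, cdf, cef

so the chain groups are C_0 ≅ Z^6, C_1 ≅ Z^12, C_2 ≅ Z^6.

∂_1: C_1 → C_0 sends each edge [p,q] (with p < q) to q − p.
The resulting 6×12 matrix has rank 5, and its Smith normal form has invariant factors (1,1,1,1,1).

∂_2: C_2 → C_1 sends each 2-simplex [p,q,r] to [q,r] − [p,r] + [p,q]. For instance
  ∂cdf = df − cf + cd,
  ∂bef = ef − bf + be.
As a 12×6 matrix over Z this has rank 6, with invariant factors (1,1,1,1,1,1).

From H_k ≅ ker(∂_k) / im(∂_{k+1}) we obtain:

  H_0: rank C_0 − rank ∂_1 = 6 − 5 = 1, and the invariant factors of ∂_1 are all 1, so H_0 = Z.
  H_1: rank ker ∂_1 − rank ∂_2 = (12 − 5) − 6 = 1, and the invariant factors of ∂_2 are all 1, so H_1 = Z.
  H_2: rank ker ∂_2 − rank ∂_3 = (6 − 6) − 0 = 0, and there is no ∂_3, so H_2 = 0.

(K is a triangulation of the cylinder S^1 x I.)

H_0 ≅ Z,  H_1 ≅ Z,  H_2 = 0.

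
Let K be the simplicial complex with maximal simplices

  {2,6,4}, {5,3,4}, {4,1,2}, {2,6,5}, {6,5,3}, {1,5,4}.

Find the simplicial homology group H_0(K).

We work with the vertex ordering 1 < 2 < 3 < 4 < 5 < 6. The simplices of K, each written with vertices in increasing order, are:

  0-simplices (6): [1], [2], [3], [4], [5], [6]
  1-simplices (12): [1,2], [1,4], [1,5], [2,4], [2,5], [2,6], [3,4], [3,5], [3,6], [4,5], [4,6], [5,6]
  2-simplices (6): [1,2,4], [1,4,5], [2,4,6], [2,5,6], [3,4,5], [3,5,6]

Hence C_0 ≅ Z^6, C_1 ≅ Z^12, C_2 ≅ Z^6.

∂_1: C_1 → C_0 maps an edge to its endpoints' difference, ∂[p,q] = q − p. For instance
  ∂[2,5] = [5] − [2].
This gives a 6×12 integer matrix of rank 5; reducing to Smith normal form yields diagonal entries (1,1,1,1,1).

Boundary ∂_2: C_2 → C_1 sends each 2-simplex [p,q,r] to [q,r] − [p,r] + [p,q]. For instance
  ∂[2,5,6] = [5,6] − [2,6] + [2,5],
  ∂[3,5,6] = [5,6] − [3,6] + [3,5].
The 12×6 boundary matrix has rank 6 and Smith normal form diag(1,1,1,1,1,1).

Reading off H_k = ker ∂_k / im ∂_{k+1}:

  H_0: rank C_0 − rank ∂_1 = 6 − 5 = 1, and the invariant factors of ∂_1 are all 1, so H_0 = Z.

(K is a triangulation of the cylinder S^1 x I.)

H_0 ≅ Z.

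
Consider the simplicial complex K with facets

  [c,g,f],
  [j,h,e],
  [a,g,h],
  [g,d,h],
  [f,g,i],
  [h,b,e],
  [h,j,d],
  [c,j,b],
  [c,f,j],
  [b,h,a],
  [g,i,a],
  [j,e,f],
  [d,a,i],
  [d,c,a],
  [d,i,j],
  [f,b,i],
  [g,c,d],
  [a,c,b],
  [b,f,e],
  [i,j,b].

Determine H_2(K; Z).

We work with the vertex ordering a < b < c < d < e < f < g < h < i < j. The simplices of K, each written with vertices in increasing order, are:

  0-simplices (10): a, b, c, d, e, f, g, h, i, j
  1-simplices (30): ab, ac, ad, ag, ah, ai, bc, be, bf, bh, bi, bj, cd, cf, cg, cj, dg, dh, di, dj, ef, eh, ej, fg, fi, fj, gh, gi, hj, ij
  2-simplices (20): abc, abh, acd, adi, agh, agi, bcj, bef, beh, bfi, bij, cdg, cfg, cfj, dgh, dhj, dij, efj, ehj, fgi

giving chain groups C_0 ≅ Z^10, C_1 ≅ Z^30, C_2 ≅ Z^20.

∂_1: C_1 → C_0 sends each edge [p,q] (with p < q) to q − p.
The 10×30 boundary matrix has rank 9 and Smith normal form diag(1,1,1,1,1,1,1,1,1).

Boundary ∂_2: C_2 → C_1 acts by ∂[p,q,r] = [q,r] − [p,r] + [p,q]. For instance
  ∂dij = ij − dj + di,
  ∂bef = ef − bf + be.
The 30×20 boundary matrix has rank 20 and Smith normal form diag(1,1,1,1,1,1,1,1,1,1,1,1,1,1,1,1,1,1,1,2).

From H_k ≅ ker(∂_k) / im(∂_{k+1}) we obtain:

  H_2: rank ker ∂_2 − rank ∂_3 = (20 − 20) − 0 = 0, and there is no ∂_3, so H_2 ≅ 0.

H_2 = 0.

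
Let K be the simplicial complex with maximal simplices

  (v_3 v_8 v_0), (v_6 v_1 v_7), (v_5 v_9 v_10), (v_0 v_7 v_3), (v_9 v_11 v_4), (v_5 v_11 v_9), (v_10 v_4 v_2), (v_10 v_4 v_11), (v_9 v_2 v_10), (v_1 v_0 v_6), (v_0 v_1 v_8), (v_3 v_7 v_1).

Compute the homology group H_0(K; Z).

H_0 ≅ Z^2.

Order the vertices as v_0 < v_1 < v_2 < v_3 < v_4 < v_5 < v_6 < v_7 < v_8 < v_9 < v_10 < v_11. Listing each simplex with vertices in this order, K has dimension 2 with simplices:

  0-simplices (12): [v_0], [v_1], [v_2], [v_3], [v_4], [v_5], [v_6], [v_7], [v_8], [v_9], [v_10], [v_11]
  1-simplices (24): (24 of them)
  2-simplices (12): (12 of them)

so the chain groups are C_0 ≅ Z^12, C_1 ≅ Z^24, C_2 ≅ Z^12.

∂_1: C_1 → C_0 sends each edge [p,q] (with p < q) to q − p.
This gives a 12×24 integer matrix of rank 10; reducing to Smith normal form yields diagonal entries (1,1,1,1,1,1,1,1,1,1).

∂_2: C_2 → C_1 sends each 2-simplex [p,q,r] to [q,r] − [p,r] + [p,q]. For instance
  ∂[v_0,v_3,v_8] = [v_3,v_8] − [v_0,v_8] + [v_0,v_3],
  ∂[v_5,v_9,v_11] = [v_9,v_11] − [v_5,v_11] + [v_5,v_9].
This gives a 24×12 integer matrix of rank 12; reducing to Smith normal form yields diagonal entries (1,1,1,1,1,1,1,1,1,1,1,1).

Now H_k = ker ∂_k / im ∂_{k+1}, so:

  H_0: rank C_0 − rank ∂_1 = 12 − 10 = 2, and the invariant factors of ∂_1 are all 1, so H_0 = Z^2.

(K is a triangulation of the disjoint union of the cylinder S^1 x I and the cylinder S^1 x I.)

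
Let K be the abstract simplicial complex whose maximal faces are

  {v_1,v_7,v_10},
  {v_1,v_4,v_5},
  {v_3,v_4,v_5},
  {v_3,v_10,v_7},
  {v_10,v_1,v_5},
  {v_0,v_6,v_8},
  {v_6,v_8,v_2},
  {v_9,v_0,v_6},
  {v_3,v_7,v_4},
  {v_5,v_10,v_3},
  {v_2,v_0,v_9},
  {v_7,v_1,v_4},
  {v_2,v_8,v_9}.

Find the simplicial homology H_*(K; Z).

H_0 = Z^2,  H_1 = Z,  H_2 = Z.

Fix the vertex order v_0 < v_1 < v_2 < v_3 < v_4 < v_5 < v_6 < v_7 < v_8 < v_9 < v_10 and write every simplex with vertices in increasing order. Then dim K = 2 and the simplices of K are:

  0-simplices (11): [v_0], [v_1], [v_2], [v_3], [v_4], [v_5], [v_6], [v_7], [v_8], [v_9], [v_10]
  1-simplices (22): (22 of them)
  2-simplices (13): (13 of them)

giving chain groups C_0 ≅ Z^11, C_1 ≅ Z^22, C_2 ≅ Z^13.

∂_1: C_1 → C_0 sends each edge [p,q] (with p < q) to q − p. For instance
  ∂[v_1,v_4] = [v_4] − [v_1].
The 11×22 boundary matrix has rank 9 and Smith normal form diag(1,1,1,1,1,1,1,1,1).

∂_2: C_2 → C_1 maps a triangle to the signed sum of its edges. For instance
  ∂[v_2,v_8,v_9] = [v_8,v_9] − [v_2,v_9] + [v_2,v_8],
  ∂[v_1,v_5,v_10] = [v_5,v_10] − [v_1,v_10] + [v_1,v_5].
The 22×13 boundary matrix has rank 12 and Smith normal form diag(1,1,1,1,1,1,1,1,1,1,1,1).

Computing H_k = (kernel of ∂_k) / (image of ∂_{k+1}):

  H_0: rank C_0 − rank ∂_1 = 11 − 9 = 2, and the invariant factors of ∂_1 are all 1, so H_0 = Z^2.
  H_1: rank ker ∂_1 − rank ∂_2 = (22 − 9) − 12 = 1, and the invariant factors of ∂_2 are all 1, so H_1 = Z.
  H_2: rank ker ∂_2 − rank ∂_3 = (13 − 12) − 0 = 1, and there is no ∂_3, so H_2 = Z.

As a check, the Euler characteristic is 11 − 22 + 13 = 2, which agrees with 2 − 1 + 1 = 2.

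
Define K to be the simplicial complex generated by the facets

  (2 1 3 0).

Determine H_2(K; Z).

Order the vertices as 0 < 1 < 2 < 3. Listing each simplex with vertices in this order, K has dimension 3 with simplices:

  0-simplices (4): [0], [1], [2], [3]
  1-simplices (6): [0,1], [0,2], [0,3], [1,2], [1,3], [2,3]
  2-simplices (4): [0,1,2], [0,1,3], [0,2,3], [1,2,3]
  3-simplices (1): [0,1,2,3]

giving chain groups C_0 ≅ Z^4, C_1 ≅ Z^6, C_2 ≅ Z^4, C_3 ≅ Z^1.

The boundary map ∂_1: C_1 → C_0 maps an edge to its endpoints' difference, ∂[p,q] = q − p. For instance
  ∂[2,3] = [3] − [2].
The 4×6 boundary matrix has rank 3 and Smith normal form diag(1,1,1).

∂_2: C_2 → C_1 maps a triangle to the signed sum of its edges. For instance
  ∂[1,2,3] = [2,3] − [1,3] + [1,2],
  ∂[0,1,3] = [1,3] − [0,3] + [0,1].
The 6×4 boundary matrix has rank 3 and Smith normal form diag(1,1,1).

The boundary map ∂_3: C_3 → C_2 sends each 3-simplex σ to the alternating sum Σ_i (−1)^i (σ with its i-th vertex removed). For instance
  ∂[0,1,2,3] = [1,2,3] − [0,2,3] + [0,1,3] − [0,1,2].
The resulting 4×1 matrix has rank 1, and its Smith normal form has invariant factors (1).

Now H_k = ker ∂_k / im ∂_{k+1}, so:

  H_2: rank ker ∂_2 − rank ∂_3 = (4 − 3) − 1 = 0, and the invariant factors of ∂_3 are all 1, so H_2 = 0.

H_2 = 0.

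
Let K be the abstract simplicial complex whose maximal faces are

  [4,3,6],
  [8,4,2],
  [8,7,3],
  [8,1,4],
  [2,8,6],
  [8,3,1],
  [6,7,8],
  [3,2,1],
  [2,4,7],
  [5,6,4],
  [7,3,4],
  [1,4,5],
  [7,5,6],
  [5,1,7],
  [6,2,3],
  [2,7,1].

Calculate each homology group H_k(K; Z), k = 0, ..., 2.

H_0 = Z,  H_1 = Z^2,  H_2 = Z.

Order the vertices as 1 < 2 < 3 < 4 < 5 < 6 < 7 < 8. Listing each simplex with vertices in this order, K has dimension 2 with simplices:

  0-simplices (8): [1], [2], [3], [4], [5], [6], [7], [8]
  1-simplices (24): (24 of them)
  2-simplices (16): [1,2,3], [1,2,7], [1,3,8], [1,4,5], [1,4,8], [1,5,7], [2,3,6], [2,4,7], [2,4,8], [2,6,8], [3,4,6], [3,4,7], [3,7,8], [4,5,6], [5,6,7], [6,7,8]

so the chain groups are C_0 ≅ Z^8, C_1 ≅ Z^24, C_2 ≅ Z^16.

∂_1: C_1 → C_0 is given by ∂[p,q] = [q] − [p].
As a 8×24 matrix over Z this has rank 7, with invariant factors (1,1,1,1,1,1,1).

Boundary ∂_2: C_2 → C_1 maps a triangle to the signed sum of its edges. For instance
  ∂[2,6,8] = [6,8] − [2,8] + [2,6],
  ∂[3,7,8] = [7,8] − [3,8] + [3,7].
As a 24×16 matrix over Z this has rank 15, with invariant factors (1,1,1,1,1,1,1,1,1,1,1,1,1,1,1).

Reading off H_k = ker ∂_k / im ∂_{k+1}:

  H_0: rank C_0 − rank ∂_1 = 8 − 7 = 1, and the invariant factors of ∂_1 are all 1, so H_0 ≅ Z.
  H_1: rank ker ∂_1 − rank ∂_2 = (24 − 7) − 15 = 2, and the invariant factors of ∂_2 are all 1, so H_1 ≅ Z^2.
  H_2: rank ker ∂_2 − rank ∂_3 = (16 − 15) − 0 = 1, and there is no ∂_3, so H_2 ≅ Z.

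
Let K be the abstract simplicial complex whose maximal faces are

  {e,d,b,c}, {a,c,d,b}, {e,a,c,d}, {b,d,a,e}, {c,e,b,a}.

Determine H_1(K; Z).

Fix the vertex order a < b < c < d < e and write every simplex with vertices in increasing order. Then dim K = 3 and the simplices of K are:

  0-simplices (5): a, b, c, d, e
  1-simplices (10): ab, ac, ad, ae, bc, bd, be, cd, ce, de
  2-simplices (10): abc, abd, abe, acd, ace, ade, bcd, bce, bde, cde
  3-simplices (5): abcd, abce, abde, acde, bcde

so the chain groups are C_0 ≅ Z^5, C_1 ≅ Z^10, C_2 ≅ Z^10, C_3 ≅ Z^5.

Boundary ∂_1: C_1 → C_0 sends each edge [p,q] (with p < q) to q − p.
This gives a 5×10 integer matrix of rank 4; reducing to Smith normal form yields diagonal entries (1,1,1,1).

Boundary ∂_2: C_2 → C_1 sends each 2-simplex [p,q,r] to [q,r] − [p,r] + [p,q]. For instance
  ∂abc = bc − ac + ab,
  ∂abd = bd − ad + ab.
The 10×10 boundary matrix has rank 6 and Smith normal form diag(1,1,1,1,1,1).

∂_3: C_3 → C_2 sends each 3-simplex σ to the alternating sum Σ_i (−1)^i (σ with its i-th vertex removed). For instance
  ∂abcd = bcd − acd + abd − abc,
  ∂abde = bde − ade + abe − abd.
This gives a 10×5 integer matrix of rank 4; reducing to Smith normal form yields diagonal entries (1,1,1,1).

Now H_k = ker ∂_k / im ∂_{k+1}, so:

  H_1: rank ker ∂_1 − rank ∂_2 = (10 − 4) − 6 = 0, and the invariant factors of ∂_2 are all 1, so H_1 = 0.

(K is a triangulation of the 3-sphere S^3.)

H_1 ≅ 0.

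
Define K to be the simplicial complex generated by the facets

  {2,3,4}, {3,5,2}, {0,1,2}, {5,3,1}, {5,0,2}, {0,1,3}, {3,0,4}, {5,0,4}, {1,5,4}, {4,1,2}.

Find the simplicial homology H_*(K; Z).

H_0 = Z,  H_1 = Z/2,  H_2 = 0.

K has 6 vertices, 15 edges, 10 triangles.
rank ∂_0 = 0, rank ∂_1 = 5 ⇒ b_0 = 6 − 0 − 5 = 1; all invariant factors of ∂_1 are 1 so no torsion. So H_0 = Z.
rank ∂_1 = 5, rank ∂_2 = 10 ⇒ b_1 = 15 − 5 − 10 = 0; ∂_2 has invariant factor(s) [2] giving torsion. So H_1 = Z/2.
rank ∂_2 = 10, rank ∂_3 = 0 ⇒ b_2 = 10 − 10 − 0 = 0. So H_2 = 0.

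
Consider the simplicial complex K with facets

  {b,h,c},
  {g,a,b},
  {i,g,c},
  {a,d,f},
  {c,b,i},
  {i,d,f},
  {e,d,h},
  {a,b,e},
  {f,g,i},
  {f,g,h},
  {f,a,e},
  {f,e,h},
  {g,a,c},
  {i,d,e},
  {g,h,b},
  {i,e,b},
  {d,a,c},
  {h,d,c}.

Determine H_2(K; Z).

Order the vertices as a < b < c < d < e < f < g < h < i. Listing each simplex with vertices in this order, K has dimension 2 with simplices:

  0-simplices (9): a, b, c, d, e, f, g, h, i
  1-simplices (27): ab, ac, ad, ae, af, ag, bc, be, bg, bh, bi, cd, cg, ch, ci, de, df, dh, di, ef, eh, ei, fg, fh, fi, gh, gi
  2-simplices (18): abe, abg, acd, acg, adf, aef, bch, bci, bei, bgh, cdh, cgi, deh, dei, dfi, efh, fgh, fgi

Hence C_0 ≅ Z^9, C_1 ≅ Z^27, C_2 ≅ Z^18.

∂_1: C_1 → C_0 sends each edge [p,q] (with p < q) to q − p. For instance
  ∂ef = f − e.
The resulting 9×27 matrix has rank 8, and its Smith normal form has invariant factors (1,1,1,1,1,1,1,1).

The boundary map ∂_2: C_2 → C_1 sends each 2-simplex [p,q,r] to [q,r] − [p,r] + [p,q]. For instance
  ∂cdh = dh − ch + cd,
  ∂adf = df − af + ad.
The resulting 27×18 matrix has rank 18, and its Smith normal form has invariant factors (1,1,1,1,1,1,1,1,1,1,1,1,1,1,1,1,1,2).

Reading off H_k = ker ∂_k / im ∂_{k+1}:

  H_2: rank ker ∂_2 − rank ∂_3 = (18 − 18) − 0 = 0, and there is no ∂_3, so H_2 = 0.

H_2 ≅ 0.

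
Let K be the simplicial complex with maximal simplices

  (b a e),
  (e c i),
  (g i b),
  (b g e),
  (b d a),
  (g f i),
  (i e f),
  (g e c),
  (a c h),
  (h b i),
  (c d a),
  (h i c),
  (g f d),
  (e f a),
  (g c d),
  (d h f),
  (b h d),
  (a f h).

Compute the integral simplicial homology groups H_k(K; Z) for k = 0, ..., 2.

H_0 = Z,  H_1 = Z ⊕ Z/2,  H_2 = 0.

Take the total order a < b < c < d < e < f < g < h < i on the vertex set. Then K (dimension 2) consists of the simplices:

  0-simplices (9): a, b, c, d, e, f, g, h, i
  1-simplices (27): ab, ac, ad, ae, af, ah, bd, be, bg, bh, bi, cd, ce, cg, ch, ci, df, dg, dh, ef, eg, ei, fg, fh, fi, gi, hi
  2-simplices (18): abd, abe, acd, ach, aef, afh, bdh, beg, bgi, bhi, cdg, ceg, cei, chi, dfg, dfh, efi, fgi

so the chain groups are C_0 ≅ Z^9, C_1 ≅ Z^27, C_2 ≅ Z^18.

The boundary map ∂_1: C_1 → C_0 maps an edge to its endpoints' difference, ∂[p,q] = q − p. For instance
  ∂cd = d − c.
The resulting 9×27 matrix has rank 8, and its Smith normal form has invariant factors (1,1,1,1,1,1,1,1).

Boundary ∂_2: C_2 → C_1 maps a triangle to the signed sum of its edges. For instance
  ∂cdg = dg − cg + cd,
  ∂bgi = gi − bi + bg.
The resulting 27×18 matrix has rank 18, and its Smith normal form has invariant factors (1,1,1,1,1,1,1,1,1,1,1,1,1,1,1,1,1,2).

From H_k ≅ ker(∂_k) / im(∂_{k+1}) we obtain:

  H_0: rank C_0 − rank ∂_1 = 9 − 8 = 1, and the invariant factors of ∂_1 are all 1, so H_0 = Z.
  H_1: rank ker ∂_1 − rank ∂_2 = (27 − 8) − 18 = 1, and ∂_2 has invariant factor 2 > 1, so H_1 = Z ⊕ Z/2.
  H_2: rank ker ∂_2 − rank ∂_3 = (18 − 18) − 0 = 0, and there is no ∂_3, so H_2 = 0.

As a check, the Euler characteristic is 9 − 27 + 18 = 0, which agrees with 1 − 1 + 0 = 0.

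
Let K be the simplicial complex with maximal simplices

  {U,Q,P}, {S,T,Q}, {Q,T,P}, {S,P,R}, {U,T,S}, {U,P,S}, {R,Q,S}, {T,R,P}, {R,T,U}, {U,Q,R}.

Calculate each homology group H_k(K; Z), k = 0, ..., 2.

Order the vertices as P < Q < R < S < T < U. Listing each simplex with vertices in this order, K has dimension 2 with simplices:

  0-simplices (6): P, Q, R, S, T, U
  1-simplices (15): PQ, PR, PS, PT, PU, QR, QS, QT, QU, RS, RT, RU, ST, SU, TU
  2-simplices (10): PQT, PQU, PRS, PRT, PSU, QRS, QRU, QST, RTU, STU

giving chain groups C_0 ≅ Z^6, C_1 ≅ Z^15, C_2 ≅ Z^10.

The boundary map ∂_1: C_1 → C_0 maps an edge to its endpoints' difference, ∂[p,q] = q − p.
This gives a 6×15 integer matrix of rank 5; reducing to Smith normal form yields diagonal entries (1,1,1,1,1).

∂_2: C_2 → C_1 acts by ∂[p,q,r] = [q,r] − [p,r] + [p,q]. For instance
  ∂QRU = RU − QU + QR,
  ∂PSU = SU − PU + PS.
As a 15×10 matrix over Z this has rank 10, with invariant factors (1,1,1,1,1,1,1,1,1,2).

Reading off H_k = ker ∂_k / im ∂_{k+1}:

  H_0: rank C_0 − rank ∂_1 = 6 − 5 = 1, and the invariant factors of ∂_1 are all 1, so H_0 ≅ Z.
  H_1: rank ker ∂_1 − rank ∂_2 = (15 − 5) − 10 = 0, and ∂_2 has invariant factor 2 > 1, so H_1 ≅ Z_2.
  H_2: rank ker ∂_2 − rank ∂_3 = (10 − 10) − 0 = 0, and there is no ∂_3, so H_2 ≅ 0.

(K is a triangulation of the real projective plane RP^2.)

H_0 = Z,  H_1 = Z_2,  H_2 = 0.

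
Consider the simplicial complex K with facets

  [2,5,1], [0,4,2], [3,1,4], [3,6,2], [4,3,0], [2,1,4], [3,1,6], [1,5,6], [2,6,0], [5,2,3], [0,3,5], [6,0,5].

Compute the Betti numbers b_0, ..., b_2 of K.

Fix the vertex order 0 < 1 < 2 < 3 < 4 < 5 < 6 and write every simplex with vertices in increasing order. Then dim K = 2 and the simplices of K are:

  0-simplices (7): [0], [1], [2], [3], [4], [5], [6]
  1-simplices (18): [0,2], [0,3], [0,4], [0,5], [0,6], [1,2], [1,3], [1,4], [1,5], [1,6], [2,3], [2,4], [2,5], [2,6], [3,4], [3,5], [3,6], [5,6]
  2-simplices (12): [0,2,4], [0,2,6], [0,3,4], [0,3,5], [0,5,6], [1,2,4], [1,2,5], [1,3,4], [1,3,6], [1,5,6], [2,3,5], [2,3,6]

Hence C_0 ≅ Z^7, C_1 ≅ Z^18, C_2 ≅ Z^12.

∂_1: C_1 → C_0 is given by ∂[p,q] = [q] − [p].
The 7×18 boundary matrix has rank 6 and Smith normal form diag(1,1,1,1,1,1).

∂_2: C_2 → C_1 acts by ∂[p,q,r] = [q,r] − [p,r] + [p,q]. For instance
  ∂[0,3,5] = [3,5] − [0,5] + [0,3],
  ∂[1,2,5] = [2,5] − [1,5] + [1,2].
This gives a 18×12 integer matrix of rank 12; reducing to Smith normal form yields diagonal entries (1,1,1,1,1,1,1,1,1,1,1,2).

Computing H_k = (kernel of ∂_k) / (image of ∂_{k+1}):

  H_0: rank C_0 − rank ∂_1 = 7 − 6 = 1, and the invariant factors of ∂_1 are all 1, so H_0 = Z.
  H_1: rank ker ∂_1 − rank ∂_2 = (18 − 6) − 12 = 0, and ∂_2 has invariant factor 2 > 1, so H_1 = Z/2.
  H_2: rank ker ∂_2 − rank ∂_3 = (12 − 12) − 0 = 0, and there is no ∂_3, so H_2 = 0.

(K is a triangulation of the real projective plane RP^2.)

Hence the Betti numbers are b_0 = 1, b_1 = 0, b_2 = 0.

b_0 = 1, b_1 = 0, b_2 = 0.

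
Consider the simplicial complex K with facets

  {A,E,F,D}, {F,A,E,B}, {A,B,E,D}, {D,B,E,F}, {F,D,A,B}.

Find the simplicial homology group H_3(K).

H_3 = Z.

Order the vertices as A < B < D < E < F. Listing each simplex with vertices in this order, K has dimension 3 with simplices:

  0-simplices (5): A, B, D, E, F
  1-simplices (10): AB, AD, AE, AF, BD, BE, BF, DE, DF, EF
  2-simplices (10): ABD, ABE, ABF, ADE, ADF, AEF, BDE, BDF, BEF, DEF
  3-simplices (5): ABDE, ABDF, ABEF, ADEF, BDEF

so the chain groups are C_0 ≅ Z^5, C_1 ≅ Z^10, C_2 ≅ Z^10, C_3 ≅ Z^5.

The boundary map ∂_1: C_1 → C_0 sends each edge [p,q] (with p < q) to q − p.
The 5×10 boundary matrix has rank 4 and Smith normal form diag(1,1,1,1).

The boundary map ∂_2: C_2 → C_1 sends each 2-simplex [p,q,r] to [q,r] − [p,r] + [p,q]. For instance
  ∂ABE = BE − AE + AB,
  ∂BDF = DF − BF + BD.
The resulting 10×10 matrix has rank 6, and its Smith normal form has invariant factors (1,1,1,1,1,1).

∂_3: C_3 → C_2 sends each 3-simplex σ to the alternating sum Σ_i (−1)^i (σ with its i-th vertex removed). For instance
  ∂ADEF = DEF − AEF + ADF − ADE,
  ∂ABDF = BDF − ADF + ABF − ABD.
The resulting 10×5 matrix has rank 4, and its Smith normal form has invariant factors (1,1,1,1).

Computing H_k = (kernel of ∂_k) / (image of ∂_{k+1}):

  H_3: rank ker ∂_3 − rank ∂_4 = (5 − 4) − 0 = 1, and there is no ∂_4, so H_3 = Z.

(K is a triangulation of the 3-sphere S^3.)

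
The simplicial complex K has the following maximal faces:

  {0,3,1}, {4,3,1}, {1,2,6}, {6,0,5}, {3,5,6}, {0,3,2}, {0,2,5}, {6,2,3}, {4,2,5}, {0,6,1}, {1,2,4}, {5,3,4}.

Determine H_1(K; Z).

H_1 = Z/2Z.

K has 7 vertices, 18 edges, 12 triangles.
rank ∂_1 = 6, rank ∂_2 = 12 ⇒ b_1 = 18 − 6 − 12 = 0; ∂_2 has invariant factor(s) [2] giving torsion. So H_1 = Z/2Z.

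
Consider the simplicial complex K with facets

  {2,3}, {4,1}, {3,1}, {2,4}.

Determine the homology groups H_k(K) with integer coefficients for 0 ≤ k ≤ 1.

H_0 = Z,  H_1 = Z.

We work with the vertex ordering 1 < 2 < 3 < 4. The simplices of K, each written with vertices in increasing order, are:

  0-simplices (4): [1], [2], [3], [4]
  1-simplices (4): [1,3], [1,4], [2,3], [2,4]

so the chain groups are C_0 ≅ Z^4, C_1 ≅ Z^4.

Boundary ∂_1: C_1 → C_0 maps an edge to its endpoints' difference, ∂[p,q] = q − p. For instance
  ∂[1,4] = [4] − [1].
The 4×4 boundary matrix has rank 3 and Smith normal form diag(1,1,1).

Now H_k = ker ∂_k / im ∂_{k+1}, so:

  H_0: rank C_0 − rank ∂_1 = 4 − 3 = 1, and the invariant factors of ∂_1 are all 1, so H_0 ≅ Z.
  H_1: rank ker ∂_1 − rank ∂_2 = (4 − 3) − 0 = 1, and there is no ∂_2, so H_1 ≅ Z.

As a check, the Euler characteristic is 4 − 4 = 0, which agrees with 1 − 1 = 0.
(K is a triangulation of the circle S^1.)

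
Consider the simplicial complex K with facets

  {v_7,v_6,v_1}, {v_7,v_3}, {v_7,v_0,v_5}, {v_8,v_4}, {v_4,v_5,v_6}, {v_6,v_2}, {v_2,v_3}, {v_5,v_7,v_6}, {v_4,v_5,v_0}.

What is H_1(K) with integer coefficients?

K has 9 vertices, 14 edges, 5 triangles.
rank ∂_1 = 8, rank ∂_2 = 5 ⇒ b_1 = 14 − 8 − 5 = 1; all invariant factors of ∂_2 are 1 so no torsion. So H_1 = Z.

H_1 ≅ Z.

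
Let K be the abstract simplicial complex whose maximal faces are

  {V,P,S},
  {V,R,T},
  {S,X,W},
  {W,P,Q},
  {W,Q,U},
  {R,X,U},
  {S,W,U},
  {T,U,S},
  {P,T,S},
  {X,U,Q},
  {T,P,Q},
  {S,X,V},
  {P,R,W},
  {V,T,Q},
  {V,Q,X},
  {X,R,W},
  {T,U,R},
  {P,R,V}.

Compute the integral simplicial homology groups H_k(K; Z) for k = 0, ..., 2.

H_0 ≅ Z,  H_1 ≅ Z × Z/2,  H_2 = 0.

Take the total order P < Q < R < S < T < U < V < W < X on the vertex set. Then K (dimension 2) consists of the simplices:

  0-simplices (9): P, Q, R, S, T, U, V, W, X
  1-simplices (27): PQ, PR, PS, PT, PV, PW, QT, QU, QV, QW, QX, RT, RU, RV, RW, RX, ST, SU, SV, SW, SX, TU, TV, UW, UX, VX, WX
  2-simplices (18): PQT, PQW, PRV, PRW, PST, PSV, QTV, QUW, QUX, QVX, RTU, RTV, RUX, RWX, STU, SUW, SVX, SWX

so the chain groups are C_0 ≅ Z^9, C_1 ≅ Z^27, C_2 ≅ Z^18.

Boundary ∂_1: C_1 → C_0 is given by ∂[p,q] = [q] − [p].
As a 9×27 matrix over Z this has rank 8, with invariant factors (1,1,1,1,1,1,1,1).

∂_2: C_2 → C_1 sends each 2-simplex [p,q,r] to [q,r] − [p,r] + [p,q]. For instance
  ∂PRW = RW − PW + PR,
  ∂RUX = UX − RX + RU.
The 27×18 boundary matrix has rank 18 and Smith normal form diag(1,1,1,1,1,1,1,1,1,1,1,1,1,1,1,1,1,2).

Computing H_k = (kernel of ∂_k) / (image of ∂_{k+1}):

  H_0: rank C_0 − rank ∂_1 = 9 − 8 = 1, and the invariant factors of ∂_1 are all 1, so H_0 ≅ Z.
  H_1: rank ker ∂_1 − rank ∂_2 = (27 − 8) − 18 = 1, and ∂_2 has invariant factor 2 > 1, so H_1 ≅ Z × Z/2.
  H_2: rank ker ∂_2 − rank ∂_3 = (18 − 18) − 0 = 0, and there is no ∂_3, so H_2 ≅ 0.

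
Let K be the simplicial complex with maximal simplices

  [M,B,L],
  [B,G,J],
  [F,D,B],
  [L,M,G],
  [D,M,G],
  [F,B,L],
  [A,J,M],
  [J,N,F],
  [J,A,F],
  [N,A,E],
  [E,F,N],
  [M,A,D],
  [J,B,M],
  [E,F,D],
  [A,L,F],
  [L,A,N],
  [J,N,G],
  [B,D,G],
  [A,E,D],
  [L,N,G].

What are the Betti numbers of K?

b_0 = 1, b_1 = 1, b_2 = 0.

Fix the vertex order A < B < D < E < F < G < J < L < M < N and write every simplex with vertices in increasing order. Then dim K = 2 and the simplices of K are:

  0-simplices (10): A, B, D, E, F, G, J, L, M, N
  1-simplices (30): AD, AE, AF, AJ, AL, AM, AN, BD, BF, BG, BJ, BL, BM, DE, DF, DG, DM, EF, EN, FJ, FL, FN, GJ, GL, GM, GN, JM, JN, LM, LN
  2-simplices (20): ADE, ADM, AEN, AFJ, AFL, AJM, ALN, BDF, BDG, BFL, BGJ, BJM, BLM, DEF, DGM, EFN, FJN, GJN, GLM, GLN

giving chain groups C_0 ≅ Z^10, C_1 ≅ Z^30, C_2 ≅ Z^20.

Boundary ∂_1: C_1 → C_0 is given by ∂[p,q] = [q] − [p]. For instance
  ∂JN = N − J.
The resulting 10×30 matrix has rank 9, and its Smith normal form has invariant factors (1,1,1,1,1,1,1,1,1).

The boundary map ∂_2: C_2 → C_1 maps a triangle to the signed sum of its edges. For instance
  ∂DEF = EF − DF + DE,
  ∂AFL = FL − AL + AF.
The resulting 30×20 matrix has rank 20, and its Smith normal form has invariant factors (1,1,1,1,1,1,1,1,1,1,1,1,1,1,1,1,1,1,1,2).

Computing H_k = (kernel of ∂_k) / (image of ∂_{k+1}):

  H_0: rank C_0 − rank ∂_1 = 10 − 9 = 1, and the invariant factors of ∂_1 are all 1, so H_0 = Z.
  H_1: rank ker ∂_1 − rank ∂_2 = (30 − 9) − 20 = 1, and ∂_2 has invariant factor 2 > 1, so H_1 = Z ⊕ Z/2.
  H_2: rank ker ∂_2 − rank ∂_3 = (20 − 20) − 0 = 0, and there is no ∂_3, so H_2 = 0.

(K is a triangulation of the Klein bottle.)

Hence the Betti numbers are b_0 = 1, b_1 = 1, b_2 = 0.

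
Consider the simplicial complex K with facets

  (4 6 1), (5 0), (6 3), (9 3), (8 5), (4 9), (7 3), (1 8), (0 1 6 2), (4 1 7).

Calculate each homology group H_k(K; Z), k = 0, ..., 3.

H_0 ≅ Z,  H_1 ≅ Z^3,  H_2 = 0,  H_3 = 0.

Order the vertices as 0 < 1 < 2 < 3 < 4 < 5 < 6 < 7 < 8 < 9. Listing each simplex with vertices in this order, K has dimension 3 with simplices:

  0-simplices (10): [0], [1], [2], [3], [4], [5], [6], [7], [8], [9]
  1-simplices (17): [0,1], [0,2], [0,5], [0,6], [1,2], [1,4], [1,6], [1,7], [1,8], [2,6], [3,6], [3,7], [3,9], [4,6], [4,7], [4,9], [5,8]
  2-simplices (6): [0,1,2], [0,1,6], [0,2,6], [1,2,6], [1,4,6], [1,4,7]
  3-simplices (1): [0,1,2,6]

so the chain groups are C_0 ≅ Z^10, C_1 ≅ Z^17, C_2 ≅ Z^6, C_3 ≅ Z^1.

Boundary ∂_1: C_1 → C_0 is given by ∂[p,q] = [q] − [p]. For instance
  ∂[0,1] = [1] − [0].
The resulting 10×17 matrix has rank 9, and its Smith normal form has invariant factors (1,1,1,1,1,1,1,1,1).

The boundary map ∂_2: C_2 → C_1 sends each 2-simplex [p,q,r] to [q,r] − [p,r] + [p,q]. For instance
  ∂[1,4,6] = [4,6] − [1,6] + [1,4],
  ∂[1,4,7] = [4,7] − [1,7] + [1,4].
This gives a 17×6 integer matrix of rank 5; reducing to Smith normal form yields diagonal entries (1,1,1,1,1).

∂_3: C_3 → C_2 sends each 3-simplex σ to the alternating sum Σ_i (−1)^i (σ with its i-th vertex removed). For instance
  ∂[0,1,2,6] = [1,2,6] − [0,2,6] + [0,1,6] − [0,1,2].
The 6×1 boundary matrix has rank 1 and Smith normal form diag(1).

Computing H_k = (kernel of ∂_k) / (image of ∂_{k+1}):

  H_0: rank C_0 − rank ∂_1 = 10 − 9 = 1, and the invariant factors of ∂_1 are all 1, so H_0 = Z.
  H_1: rank ker ∂_1 − rank ∂_2 = (17 − 9) − 5 = 3, and the invariant factors of ∂_2 are all 1, so H_1 = Z^3.
  H_2: rank ker ∂_2 − rank ∂_3 = (6 − 5) − 1 = 0, and the invariant factors of ∂_3 are all 1, so H_2 = 0.
  H_3: rank ker ∂_3 − rank ∂_4 = (1 − 1) − 0 = 0, and there is no ∂_4, so H_3 = 0.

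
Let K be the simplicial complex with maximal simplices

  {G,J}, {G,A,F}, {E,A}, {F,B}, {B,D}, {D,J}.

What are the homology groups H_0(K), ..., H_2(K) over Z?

K has 7 vertices, 8 edges, 1 triangle.
rank ∂_0 = 0, rank ∂_1 = 6 ⇒ b_0 = 7 − 0 − 6 = 1; all invariant factors of ∂_1 are 1 so no torsion. So H_0 = Z.
rank ∂_1 = 6, rank ∂_2 = 1 ⇒ b_1 = 8 − 6 − 1 = 1; all invariant factors of ∂_2 are 1 so no torsion. So H_1 = Z.
rank ∂_2 = 1, rank ∂_3 = 0 ⇒ b_2 = 1 − 1 − 0 = 0. So H_2 = 0.

H_0 ≅ Z,  H_1 ≅ Z,  H_2 = 0.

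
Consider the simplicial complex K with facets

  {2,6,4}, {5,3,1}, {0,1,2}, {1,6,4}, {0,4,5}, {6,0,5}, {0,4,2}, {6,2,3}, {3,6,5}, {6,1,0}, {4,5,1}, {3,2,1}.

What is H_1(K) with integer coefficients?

Order the vertices as 0 < 1 < 2 < 3 < 4 < 5 < 6. Listing each simplex with vertices in this order, K has dimension 2 with simplices:

  0-simplices (7): [0], [1], [2], [3], [4], [5], [6]
  1-simplices (18): [0,1], [0,2], [0,4], [0,5], [0,6], [1,2], [1,3], [1,4], [1,5], [1,6], [2,3], [2,4], [2,6], [3,5], [3,6], [4,5], [4,6], [5,6]
  2-simplices (12): [0,1,2], [0,1,6], [0,2,4], [0,4,5], [0,5,6], [1,2,3], [1,3,5], [1,4,5], [1,4,6], [2,3,6], [2,4,6], [3,5,6]

so the chain groups are C_0 ≅ Z^7, C_1 ≅ Z^18, C_2 ≅ Z^12.

The boundary map ∂_1: C_1 → C_0 is given by ∂[p,q] = [q] − [p].
The resulting 7×18 matrix has rank 6, and its Smith normal form has invariant factors (1,1,1,1,1,1).

Boundary ∂_2: C_2 → C_1 acts by ∂[p,q,r] = [q,r] − [p,r] + [p,q]. For instance
  ∂[0,5,6] = [5,6] − [0,6] + [0,5],
  ∂[0,1,2] = [1,2] − [0,2] + [0,1].
As a 18×12 matrix over Z this has rank 12, with invariant factors (1,1,1,1,1,1,1,1,1,1,1,2).

Now H_k = ker ∂_k / im ∂_{k+1}, so:

  H_1: rank ker ∂_1 − rank ∂_2 = (18 − 6) − 12 = 0, and ∂_2 has invariant factor 2 > 1, so H_1 = Z/2.

(K is a triangulation of the real projective plane RP^2.)

H_1 = Z/2.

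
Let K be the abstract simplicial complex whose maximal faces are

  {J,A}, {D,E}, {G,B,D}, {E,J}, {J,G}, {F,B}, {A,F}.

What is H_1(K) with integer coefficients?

H_1 ≅ Z^2.

Fix the vertex order A < B < D < E < F < G < J and write every simplex with vertices in increasing order. Then dim K = 2 and the simplices of K are:

  0-simplices (7): A, B, D, E, F, G, J
  1-simplices (9): AF, AJ, BD, BF, BG, DE, DG, EJ, GJ
  2-simplices (1): BDG

so the chain groups are C_0 ≅ Z^7, C_1 ≅ Z^9, C_2 ≅ Z^1.

Boundary ∂_1: C_1 → C_0 is given by ∂[p,q] = [q] − [p].
The resulting 7×9 matrix has rank 6, and its Smith normal form has invariant factors (1,1,1,1,1,1).

∂_2: C_2 → C_1 acts by ∂[p,q,r] = [q,r] − [p,r] + [p,q]. For instance
  ∂BDG = DG − BG + BD.
This gives a 9×1 integer matrix of rank 1; reducing to Smith normal form yields diagonal entries (1).

Now H_k = ker ∂_k / im ∂_{k+1}, so:

  H_1: rank ker ∂_1 − rank ∂_2 = (9 − 6) − 1 = 2, and the invariant factors of ∂_2 are all 1, so H_1 ≅ Z^2.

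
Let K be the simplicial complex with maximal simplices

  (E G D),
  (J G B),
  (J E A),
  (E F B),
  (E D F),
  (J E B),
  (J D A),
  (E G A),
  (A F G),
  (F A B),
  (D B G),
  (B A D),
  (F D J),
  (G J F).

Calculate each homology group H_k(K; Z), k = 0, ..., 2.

H_0 ≅ Z,  H_1 ≅ Z^2,  H_2 ≅ Z.

Order the vertices as A < B < D < E < F < G < J. Listing each simplex with vertices in this order, K has dimension 2 with simplices:

  0-simplices (7): A, B, D, E, F, G, J
  1-simplices (21): AB, AD, AE, AF, AG, AJ, BD, BE, BF, BG, BJ, DE, DF, DG, DJ, EF, EG, EJ, FG, FJ, GJ
  2-simplices (14): ABD, ABF, ADJ, AEG, AEJ, AFG, BDG, BEF, BEJ, BGJ, DEF, DEG, DFJ, FGJ

Hence C_0 ≅ Z^7, C_1 ≅ Z^21, C_2 ≅ Z^14.

∂_1: C_1 → C_0 sends each edge [p,q] (with p < q) to q − p. For instance
  ∂AJ = J − A.
The 7×21 boundary matrix has rank 6 and Smith normal form diag(1,1,1,1,1,1).

The boundary map ∂_2: C_2 → C_1 maps a triangle to the signed sum of its edges. For instance
  ∂ABD = BD − AD + AB,
  ∂ADJ = DJ − AJ + AD.
This gives a 21×14 integer matrix of rank 13; reducing to Smith normal form yields diagonal entries (1,1,1,1,1,1,1,1,1,1,1,1,1).

Computing H_k = (kernel of ∂_k) / (image of ∂_{k+1}):

  H_0: rank C_0 − rank ∂_1 = 7 − 6 = 1, and the invariant factors of ∂_1 are all 1, so H_0 = Z.
  H_1: rank ker ∂_1 − rank ∂_2 = (21 − 6) − 13 = 2, and the invariant factors of ∂_2 are all 1, so H_1 = Z^2.
  H_2: rank ker ∂_2 − rank ∂_3 = (14 − 13) − 0 = 1, and there is no ∂_3, so H_2 = Z.

(K is a triangulation of the torus T^2.)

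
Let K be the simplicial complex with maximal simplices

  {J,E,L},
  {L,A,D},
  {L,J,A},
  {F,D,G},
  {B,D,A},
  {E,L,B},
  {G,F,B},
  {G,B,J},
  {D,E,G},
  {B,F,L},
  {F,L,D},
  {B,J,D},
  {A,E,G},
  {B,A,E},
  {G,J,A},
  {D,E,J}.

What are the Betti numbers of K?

b_0 = 1, b_1 = 2, b_2 = 1.

Order the vertices as A < B < D < E < F < G < J < L. Listing each simplex with vertices in this order, K has dimension 2 with simplices:

  0-simplices (8): A, B, D, E, F, G, J, L
  1-simplices (24): AB, AD, AE, AG, AJ, AL, BD, BE, BF, BG, BJ, BL, DE, DF, DG, DJ, DL, EG, EJ, EL, FG, FL, GJ, JL
  2-simplices (16): ABD, ABE, ADL, AEG, AGJ, AJL, BDJ, BEL, BFG, BFL, BGJ, DEG, DEJ, DFG, DFL, EJL

giving chain groups C_0 ≅ Z^8, C_1 ≅ Z^24, C_2 ≅ Z^16.

The boundary map ∂_1: C_1 → C_0 is given by ∂[p,q] = [q] − [p]. For instance
  ∂BF = F − B.
As a 8×24 matrix over Z this has rank 7, with invariant factors (1,1,1,1,1,1,1).

∂_2: C_2 → C_1 maps a triangle to the signed sum of its edges. For instance
  ∂BDJ = DJ − BJ + BD,
  ∂DFL = FL − DL + DF.
The 24×16 boundary matrix has rank 15 and Smith normal form diag(1,1,1,1,1,1,1,1,1,1,1,1,1,1,1).

Reading off H_k = ker ∂_k / im ∂_{k+1}:

  H_0: rank C_0 − rank ∂_1 = 8 − 7 = 1, and the invariant factors of ∂_1 are all 1, so H_0 ≅ Z.
  H_1: rank ker ∂_1 − rank ∂_2 = (24 − 7) − 15 = 2, and the invariant factors of ∂_2 are all 1, so H_1 ≅ Z^2.
  H_2: rank ker ∂_2 − rank ∂_3 = (16 − 15) − 0 = 1, and there is no ∂_3, so H_2 ≅ Z.

(K is a triangulation of the torus T^2.)

Hence the Betti numbers are b_0 = 1, b_1 = 2, b_2 = 1.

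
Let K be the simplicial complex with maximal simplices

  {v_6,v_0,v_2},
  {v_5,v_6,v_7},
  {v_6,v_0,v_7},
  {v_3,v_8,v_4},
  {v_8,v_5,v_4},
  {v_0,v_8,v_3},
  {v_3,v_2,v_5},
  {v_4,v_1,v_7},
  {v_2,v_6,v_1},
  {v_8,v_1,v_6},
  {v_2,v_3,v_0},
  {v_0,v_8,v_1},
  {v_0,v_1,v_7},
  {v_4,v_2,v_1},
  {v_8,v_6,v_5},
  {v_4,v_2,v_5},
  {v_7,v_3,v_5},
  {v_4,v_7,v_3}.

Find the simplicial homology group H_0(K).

Order the vertices as v_0 < v_1 < v_2 < v_3 < v_4 < v_5 < v_6 < v_7 < v_8. Listing each simplex with vertices in this order, K has dimension 2 with simplices:

  0-simplices (9): [v_0], [v_1], [v_2], [v_3], [v_4], [v_5], [v_6], [v_7], [v_8]
  1-simplices (27): (27 of them)
  2-simplices (18): (18 of them)

giving chain groups C_0 ≅ Z^9, C_1 ≅ Z^27, C_2 ≅ Z^18.

∂_1: C_1 → C_0 sends each edge [p,q] (with p < q) to q − p.
As a 9×27 matrix over Z this has rank 8, with invariant factors (1,1,1,1,1,1,1,1).

∂_2: C_2 → C_1 maps a triangle to the signed sum of its edges. For instance
  ∂[v_0,v_3,v_8] = [v_3,v_8] − [v_0,v_8] + [v_0,v_3],
  ∂[v_5,v_6,v_7] = [v_6,v_7] − [v_5,v_7] + [v_5,v_6].
As a 27×18 matrix over Z this has rank 18, with invariant factors (1,1,1,1,1,1,1,1,1,1,1,1,1,1,1,1,1,2).

Computing H_k = (kernel of ∂_k) / (image of ∂_{k+1}):

  H_0: rank C_0 − rank ∂_1 = 9 − 8 = 1, and the invariant factors of ∂_1 are all 1, so H_0 = Z.

H_0 = Z.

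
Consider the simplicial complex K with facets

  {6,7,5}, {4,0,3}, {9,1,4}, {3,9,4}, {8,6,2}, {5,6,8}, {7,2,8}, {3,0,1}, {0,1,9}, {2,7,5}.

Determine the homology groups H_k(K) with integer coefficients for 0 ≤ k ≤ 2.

We work with the vertex ordering 0 < 1 < 2 < 3 < 4 < 5 < 6 < 7 < 8 < 9. The simplices of K, each written with vertices in increasing order, are:

  0-simplices (10): [0], [1], [2], [3], [4], [5], [6], [7], [8], [9]
  1-simplices (20): [0,1], [0,3], [0,4], [0,9], [1,3], [1,4], [1,9], [2,5], [2,6], [2,7], [2,8], [3,4], [3,9], [4,9], [5,6], [5,7], [5,8], [6,7], [6,8], [7,8]
  2-simplices (10): [0,1,3], [0,1,9], [0,3,4], [1,4,9], [2,5,7], [2,6,8], [2,7,8], [3,4,9], [5,6,7], [5,6,8]

giving chain groups C_0 ≅ Z^10, C_1 ≅ Z^20, C_2 ≅ Z^10.

Boundary ∂_1: C_1 → C_0 maps an edge to its endpoints' difference, ∂[p,q] = q − p.
As a 10×20 matrix over Z this has rank 8, with invariant factors (1,1,1,1,1,1,1,1).

The boundary map ∂_2: C_2 → C_1 sends each 2-simplex [p,q,r] to [q,r] − [p,r] + [p,q]. For instance
  ∂[2,5,7] = [5,7] − [2,7] + [2,5],
  ∂[2,6,8] = [6,8] − [2,8] + [2,6].
As a 20×10 matrix over Z this has rank 10, with invariant factors (1,1,1,1,1,1,1,1,1,1).

From H_k ≅ ker(∂_k) / im(∂_{k+1}) we obtain:

  H_0: rank C_0 − rank ∂_1 = 10 − 8 = 2, and the invariant factors of ∂_1 are all 1, so H_0 = Z^2.
  H_1: rank ker ∂_1 − rank ∂_2 = (20 − 8) − 10 = 2, and the invariant factors of ∂_2 are all 1, so H_1 = Z^2.
  H_2: rank ker ∂_2 − rank ∂_3 = (10 − 10) − 0 = 0, and there is no ∂_3, so H_2 = 0.

H_0 = Z^2,  H_1 = Z^2,  H_2 = 0.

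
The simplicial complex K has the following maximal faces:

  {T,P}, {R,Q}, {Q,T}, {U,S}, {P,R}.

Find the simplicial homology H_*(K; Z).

Order the vertices as P < Q < R < S < T < U. Listing each simplex with vertices in this order, K has dimension 1 with simplices:

  0-simplices (6): P, Q, R, S, T, U
  1-simplices (5): PR, PT, QR, QT, SU

so the chain groups are C_0 ≅ Z^6, C_1 ≅ Z^5.

∂_1: C_1 → C_0 maps an edge to its endpoints' difference, ∂[p,q] = q − p.
The 6×5 boundary matrix has rank 4 and Smith normal form diag(1,1,1,1).

Now H_k = ker ∂_k / im ∂_{k+1}, so:

  H_0: rank C_0 − rank ∂_1 = 6 − 4 = 2, and the invariant factors of ∂_1 are all 1, so H_0 = Z^2.
  H_1: rank ker ∂_1 − rank ∂_2 = (5 − 4) − 0 = 1, and there is no ∂_2, so H_1 = Z.

As a check, the Euler characteristic is 6 − 5 = 1, which agrees with 2 − 1 = 1.

H_0 ≅ Z^2,  H_1 ≅ Z.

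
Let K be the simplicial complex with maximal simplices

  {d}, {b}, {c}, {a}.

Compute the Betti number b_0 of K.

b_0 = 4.

Take the total order a < b < c < d on the vertex set. Then K (dimension 0) consists of the simplices:

  0-simplices (4): a, b, c, d

giving chain groups C_0 ≅ Z^4.

Now H_k = ker ∂_k / im ∂_{k+1}, so:

  H_0: rank C_0 − rank ∂_1 = 4 − 0 = 4, and there is no ∂_1, so H_0 ≅ Z^4.

Hence the Betti numbers are b_0 = 4.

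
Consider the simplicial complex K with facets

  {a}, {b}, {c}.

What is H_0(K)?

H_0 = Z^3.

We work with the vertex ordering a < b < c. The simplices of K, each written with vertices in increasing order, are:

  0-simplices (3): a, b, c

so the chain groups are C_0 ≅ Z^3.

Reading off H_k = ker ∂_k / im ∂_{k+1}:

  H_0: rank C_0 − rank ∂_1 = 3 − 0 = 3, and there is no ∂_1, so H_0 = Z^3.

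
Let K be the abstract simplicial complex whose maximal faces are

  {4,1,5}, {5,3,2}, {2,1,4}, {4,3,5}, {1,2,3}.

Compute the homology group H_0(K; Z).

H_0 = Z.

We work with the vertex ordering 1 < 2 < 3 < 4 < 5. The simplices of K, each written with vertices in increasing order, are:

  0-simplices (5): [1], [2], [3], [4], [5]
  1-simplices (10): [1,2], [1,3], [1,4], [1,5], [2,3], [2,4], [2,5], [3,4], [3,5], [4,5]
  2-simplices (5): [1,2,3], [1,2,4], [1,4,5], [2,3,5], [3,4,5]

Hence C_0 ≅ Z^5, C_1 ≅ Z^10, C_2 ≅ Z^5.

The boundary map ∂_1: C_1 → C_0 sends each edge [p,q] (with p < q) to q − p. For instance
  ∂[4,5] = [5] − [4].
As a 5×10 matrix over Z this has rank 4, with invariant factors (1,1,1,1).

The boundary map ∂_2: C_2 → C_1 acts by ∂[p,q,r] = [q,r] − [p,r] + [p,q]. For instance
  ∂[1,2,4] = [2,4] − [1,4] + [1,2],
  ∂[1,2,3] = [2,3] − [1,3] + [1,2].
The 10×5 boundary matrix has rank 5 and Smith normal form diag(1,1,1,1,1).

Reading off H_k = ker ∂_k / im ∂_{k+1}:

  H_0: rank C_0 − rank ∂_1 = 5 − 4 = 1, and the invariant factors of ∂_1 are all 1, so H_0 = Z.

(K is a triangulation of the Möbius band.)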